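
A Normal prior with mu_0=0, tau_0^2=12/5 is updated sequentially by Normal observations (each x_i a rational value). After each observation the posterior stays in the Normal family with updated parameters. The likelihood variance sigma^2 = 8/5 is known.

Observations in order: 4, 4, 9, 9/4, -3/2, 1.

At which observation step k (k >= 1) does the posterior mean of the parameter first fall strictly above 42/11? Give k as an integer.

k = 3

obs 1: x=4 → posterior Normal(12/5, 24/25)
obs 2: x=4 → posterior Normal(3, 3/5)
obs 3: x=9 → posterior Normal(51/11, 24/55)
obs 4: x=9/4 → posterior Normal(33/8, 12/35)
obs 5: x=-3/2 → posterior Normal(213/68, 24/85)
obs 6: x=1 → posterior Normal(45/16, 6/25)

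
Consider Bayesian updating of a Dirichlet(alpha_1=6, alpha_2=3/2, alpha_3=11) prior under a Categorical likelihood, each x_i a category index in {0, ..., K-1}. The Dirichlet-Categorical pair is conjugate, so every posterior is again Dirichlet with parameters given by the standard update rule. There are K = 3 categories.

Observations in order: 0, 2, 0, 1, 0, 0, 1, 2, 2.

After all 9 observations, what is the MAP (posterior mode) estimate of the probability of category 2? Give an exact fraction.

obs 1: x=0 → posterior Dirichlet(7, 3/2, 11)
obs 2: x=2 → posterior Dirichlet(7, 3/2, 12)
obs 3: x=0 → posterior Dirichlet(8, 3/2, 12)
obs 4: x=1 → posterior Dirichlet(8, 5/2, 12)
obs 5: x=0 → posterior Dirichlet(9, 5/2, 12)
obs 6: x=0 → posterior Dirichlet(10, 5/2, 12)
obs 7: x=1 → posterior Dirichlet(10, 7/2, 12)
obs 8: x=2 → posterior Dirichlet(10, 7/2, 13)
obs 9: x=2 → posterior Dirichlet(10, 7/2, 14)

26/49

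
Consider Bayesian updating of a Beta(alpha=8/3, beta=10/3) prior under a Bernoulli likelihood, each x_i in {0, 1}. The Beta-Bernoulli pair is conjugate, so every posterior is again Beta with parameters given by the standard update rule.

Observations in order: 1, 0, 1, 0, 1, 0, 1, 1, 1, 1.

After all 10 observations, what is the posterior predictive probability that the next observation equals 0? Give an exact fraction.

19/48

obs 1: x=1 → posterior Beta(11/3, 10/3)
obs 2: x=0 → posterior Beta(11/3, 13/3)
obs 3: x=1 → posterior Beta(14/3, 13/3)
obs 4: x=0 → posterior Beta(14/3, 16/3)
obs 5: x=1 → posterior Beta(17/3, 16/3)
obs 6: x=0 → posterior Beta(17/3, 19/3)
obs 7: x=1 → posterior Beta(20/3, 19/3)
obs 8: x=1 → posterior Beta(23/3, 19/3)
obs 9: x=1 → posterior Beta(26/3, 19/3)
obs 10: x=1 → posterior Beta(29/3, 19/3)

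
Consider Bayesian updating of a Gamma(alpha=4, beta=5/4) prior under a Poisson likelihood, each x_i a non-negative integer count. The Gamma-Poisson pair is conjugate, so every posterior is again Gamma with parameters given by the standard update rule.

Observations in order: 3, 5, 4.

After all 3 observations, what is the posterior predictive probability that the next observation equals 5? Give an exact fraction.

obs 1: x=3 → posterior Gamma(7, 9/4)
obs 2: x=5 → posterior Gamma(12, 13/4)
obs 3: x=4 → posterior Gamma(16, 17/4)

257516584564169089341243392/1947529006128660840460374807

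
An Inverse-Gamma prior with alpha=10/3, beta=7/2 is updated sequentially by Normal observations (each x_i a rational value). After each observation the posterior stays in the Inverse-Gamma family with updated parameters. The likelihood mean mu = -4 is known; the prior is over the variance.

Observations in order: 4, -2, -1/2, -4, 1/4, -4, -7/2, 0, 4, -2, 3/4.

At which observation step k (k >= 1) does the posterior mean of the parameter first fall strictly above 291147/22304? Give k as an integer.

k = 9

obs 1: x=4 → posterior Inverse-Gamma(23/6, 71/2)
obs 2: x=-2 → posterior Inverse-Gamma(13/3, 75/2)
obs 3: x=-1/2 → posterior Inverse-Gamma(29/6, 349/8)
obs 4: x=-4 → posterior Inverse-Gamma(16/3, 349/8)
obs 5: x=1/4 → posterior Inverse-Gamma(35/6, 1685/32)
obs 6: x=-4 → posterior Inverse-Gamma(19/3, 1685/32)
obs 7: x=-7/2 → posterior Inverse-Gamma(41/6, 1689/32)
obs 8: x=0 → posterior Inverse-Gamma(22/3, 1945/32)
obs 9: x=4 → posterior Inverse-Gamma(47/6, 2969/32)
obs 10: x=-2 → posterior Inverse-Gamma(25/3, 3033/32)
obs 11: x=3/4 → posterior Inverse-Gamma(53/6, 1697/16)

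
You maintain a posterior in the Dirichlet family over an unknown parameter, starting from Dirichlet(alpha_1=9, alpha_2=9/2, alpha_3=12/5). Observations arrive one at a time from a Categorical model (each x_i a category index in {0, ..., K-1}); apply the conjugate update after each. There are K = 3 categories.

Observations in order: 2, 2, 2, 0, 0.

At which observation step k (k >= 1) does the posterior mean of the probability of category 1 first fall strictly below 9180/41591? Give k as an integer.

k = 5

obs 1: x=2 → posterior Dirichlet(9, 9/2, 17/5)
obs 2: x=2 → posterior Dirichlet(9, 9/2, 22/5)
obs 3: x=2 → posterior Dirichlet(9, 9/2, 27/5)
obs 4: x=0 → posterior Dirichlet(10, 9/2, 27/5)
obs 5: x=0 → posterior Dirichlet(11, 9/2, 27/5)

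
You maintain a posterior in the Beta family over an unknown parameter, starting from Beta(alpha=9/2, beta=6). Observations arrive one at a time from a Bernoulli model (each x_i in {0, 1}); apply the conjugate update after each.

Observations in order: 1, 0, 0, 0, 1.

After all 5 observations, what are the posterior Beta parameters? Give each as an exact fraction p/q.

alpha=13/2, beta=9

obs 1: x=1 → posterior Beta(11/2, 6)
obs 2: x=0 → posterior Beta(11/2, 7)
obs 3: x=0 → posterior Beta(11/2, 8)
obs 4: x=0 → posterior Beta(11/2, 9)
obs 5: x=1 → posterior Beta(13/2, 9)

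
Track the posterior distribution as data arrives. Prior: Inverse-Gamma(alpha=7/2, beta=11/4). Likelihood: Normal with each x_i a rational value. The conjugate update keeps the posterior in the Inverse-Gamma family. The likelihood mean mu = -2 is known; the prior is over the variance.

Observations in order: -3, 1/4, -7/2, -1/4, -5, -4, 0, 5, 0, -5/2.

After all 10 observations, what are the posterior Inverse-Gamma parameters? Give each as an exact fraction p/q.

alpha=17/2, beta=697/16

obs 1: x=-3 → posterior Inverse-Gamma(4, 13/4)
obs 2: x=1/4 → posterior Inverse-Gamma(9/2, 185/32)
obs 3: x=-7/2 → posterior Inverse-Gamma(5, 221/32)
obs 4: x=-1/4 → posterior Inverse-Gamma(11/2, 135/16)
obs 5: x=-5 → posterior Inverse-Gamma(6, 207/16)
obs 6: x=-4 → posterior Inverse-Gamma(13/2, 239/16)
obs 7: x=0 → posterior Inverse-Gamma(7, 271/16)
obs 8: x=5 → posterior Inverse-Gamma(15/2, 663/16)
obs 9: x=0 → posterior Inverse-Gamma(8, 695/16)
obs 10: x=-5/2 → posterior Inverse-Gamma(17/2, 697/16)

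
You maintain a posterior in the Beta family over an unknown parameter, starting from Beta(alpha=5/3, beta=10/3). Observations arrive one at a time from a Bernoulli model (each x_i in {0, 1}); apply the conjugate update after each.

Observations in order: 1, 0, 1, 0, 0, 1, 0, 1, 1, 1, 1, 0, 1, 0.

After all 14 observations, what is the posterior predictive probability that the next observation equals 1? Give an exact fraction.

obs 1: x=1 → posterior Beta(8/3, 10/3)
obs 2: x=0 → posterior Beta(8/3, 13/3)
obs 3: x=1 → posterior Beta(11/3, 13/3)
obs 4: x=0 → posterior Beta(11/3, 16/3)
obs 5: x=0 → posterior Beta(11/3, 19/3)
obs 6: x=1 → posterior Beta(14/3, 19/3)
obs 7: x=0 → posterior Beta(14/3, 22/3)
obs 8: x=1 → posterior Beta(17/3, 22/3)
obs 9: x=1 → posterior Beta(20/3, 22/3)
obs 10: x=1 → posterior Beta(23/3, 22/3)
obs 11: x=1 → posterior Beta(26/3, 22/3)
obs 12: x=0 → posterior Beta(26/3, 25/3)
obs 13: x=1 → posterior Beta(29/3, 25/3)
obs 14: x=0 → posterior Beta(29/3, 28/3)

29/57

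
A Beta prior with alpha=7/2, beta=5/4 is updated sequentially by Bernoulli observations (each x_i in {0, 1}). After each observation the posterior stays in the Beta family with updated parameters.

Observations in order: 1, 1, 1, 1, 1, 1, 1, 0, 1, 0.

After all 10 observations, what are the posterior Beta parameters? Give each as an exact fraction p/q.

obs 1: x=1 → posterior Beta(9/2, 5/4)
obs 2: x=1 → posterior Beta(11/2, 5/4)
obs 3: x=1 → posterior Beta(13/2, 5/4)
obs 4: x=1 → posterior Beta(15/2, 5/4)
obs 5: x=1 → posterior Beta(17/2, 5/4)
obs 6: x=1 → posterior Beta(19/2, 5/4)
obs 7: x=1 → posterior Beta(21/2, 5/4)
obs 8: x=0 → posterior Beta(21/2, 9/4)
obs 9: x=1 → posterior Beta(23/2, 9/4)
obs 10: x=0 → posterior Beta(23/2, 13/4)

alpha=23/2, beta=13/4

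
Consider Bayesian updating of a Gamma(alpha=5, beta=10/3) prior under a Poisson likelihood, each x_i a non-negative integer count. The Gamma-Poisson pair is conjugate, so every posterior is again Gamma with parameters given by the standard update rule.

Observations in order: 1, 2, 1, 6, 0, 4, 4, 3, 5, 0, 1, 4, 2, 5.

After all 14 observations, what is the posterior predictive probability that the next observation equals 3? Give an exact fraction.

427688178595691760180859171012771163135961308404583969399459137104758364438528/2071672147539602864949951787928109734464218816214042817591689527034759521484375

obs 1: x=1 → posterior Gamma(6, 13/3)
obs 2: x=2 → posterior Gamma(8, 16/3)
obs 3: x=1 → posterior Gamma(9, 19/3)
obs 4: x=6 → posterior Gamma(15, 22/3)
obs 5: x=0 → posterior Gamma(15, 25/3)
obs 6: x=4 → posterior Gamma(19, 28/3)
obs 7: x=4 → posterior Gamma(23, 31/3)
obs 8: x=3 → posterior Gamma(26, 34/3)
obs 9: x=5 → posterior Gamma(31, 37/3)
obs 10: x=0 → posterior Gamma(31, 40/3)
obs 11: x=1 → posterior Gamma(32, 43/3)
obs 12: x=4 → posterior Gamma(36, 46/3)
obs 13: x=2 → posterior Gamma(38, 49/3)
obs 14: x=5 → posterior Gamma(43, 52/3)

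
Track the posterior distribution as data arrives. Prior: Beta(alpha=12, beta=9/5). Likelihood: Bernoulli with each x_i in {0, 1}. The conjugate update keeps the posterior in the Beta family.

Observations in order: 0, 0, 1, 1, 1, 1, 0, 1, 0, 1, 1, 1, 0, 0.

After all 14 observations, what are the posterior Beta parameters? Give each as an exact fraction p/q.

alpha=20, beta=39/5

obs 1: x=0 → posterior Beta(12, 14/5)
obs 2: x=0 → posterior Beta(12, 19/5)
obs 3: x=1 → posterior Beta(13, 19/5)
obs 4: x=1 → posterior Beta(14, 19/5)
obs 5: x=1 → posterior Beta(15, 19/5)
obs 6: x=1 → posterior Beta(16, 19/5)
obs 7: x=0 → posterior Beta(16, 24/5)
obs 8: x=1 → posterior Beta(17, 24/5)
obs 9: x=0 → posterior Beta(17, 29/5)
obs 10: x=1 → posterior Beta(18, 29/5)
obs 11: x=1 → posterior Beta(19, 29/5)
obs 12: x=1 → posterior Beta(20, 29/5)
obs 13: x=0 → posterior Beta(20, 34/5)
obs 14: x=0 → posterior Beta(20, 39/5)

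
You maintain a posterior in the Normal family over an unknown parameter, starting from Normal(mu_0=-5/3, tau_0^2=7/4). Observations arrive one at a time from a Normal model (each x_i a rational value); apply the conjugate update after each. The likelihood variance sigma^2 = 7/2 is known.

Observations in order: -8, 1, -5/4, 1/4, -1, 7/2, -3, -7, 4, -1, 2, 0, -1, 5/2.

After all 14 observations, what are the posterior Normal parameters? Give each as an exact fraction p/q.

mu_0=-37/48, tau_0^2=7/32

obs 1: x=-8 → posterior Normal(-34/9, 7/6)
obs 2: x=1 → posterior Normal(-31/12, 7/8)
obs 3: x=-5/4 → posterior Normal(-139/60, 7/10)
obs 4: x=1/4 → posterior Normal(-17/9, 7/12)
obs 5: x=-1 → posterior Normal(-37/21, 1/2)
obs 6: x=7/2 → posterior Normal(-53/48, 7/16)
obs 7: x=-3 → posterior Normal(-71/54, 7/18)
obs 8: x=-7 → posterior Normal(-113/60, 7/20)
obs 9: x=4 → posterior Normal(-89/66, 7/22)
obs 10: x=-1 → posterior Normal(-95/72, 7/24)
obs 11: x=2 → posterior Normal(-83/78, 7/26)
obs 12: x=0 → posterior Normal(-83/84, 1/4)
obs 13: x=-1 → posterior Normal(-89/90, 7/30)
obs 14: x=5/2 → posterior Normal(-37/48, 7/32)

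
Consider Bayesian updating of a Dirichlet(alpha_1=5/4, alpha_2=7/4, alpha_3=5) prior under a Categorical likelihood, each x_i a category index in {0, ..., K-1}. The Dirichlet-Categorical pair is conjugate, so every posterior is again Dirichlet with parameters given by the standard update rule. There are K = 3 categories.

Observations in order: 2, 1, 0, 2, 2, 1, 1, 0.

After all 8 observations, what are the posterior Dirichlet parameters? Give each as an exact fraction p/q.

alpha_1=13/4, alpha_2=19/4, alpha_3=8

obs 1: x=2 → posterior Dirichlet(5/4, 7/4, 6)
obs 2: x=1 → posterior Dirichlet(5/4, 11/4, 6)
obs 3: x=0 → posterior Dirichlet(9/4, 11/4, 6)
obs 4: x=2 → posterior Dirichlet(9/4, 11/4, 7)
obs 5: x=2 → posterior Dirichlet(9/4, 11/4, 8)
obs 6: x=1 → posterior Dirichlet(9/4, 15/4, 8)
obs 7: x=1 → posterior Dirichlet(9/4, 19/4, 8)
obs 8: x=0 → posterior Dirichlet(13/4, 19/4, 8)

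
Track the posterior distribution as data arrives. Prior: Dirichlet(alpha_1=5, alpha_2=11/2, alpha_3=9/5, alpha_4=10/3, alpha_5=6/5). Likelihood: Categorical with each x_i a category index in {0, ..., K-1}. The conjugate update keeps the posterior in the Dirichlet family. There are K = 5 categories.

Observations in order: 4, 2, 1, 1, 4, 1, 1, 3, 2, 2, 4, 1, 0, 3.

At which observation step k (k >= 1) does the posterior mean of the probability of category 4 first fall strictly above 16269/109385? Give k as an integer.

obs 1: x=4 → posterior Dirichlet(5, 11/2, 9/5, 10/3, 11/5)
obs 2: x=2 → posterior Dirichlet(5, 11/2, 14/5, 10/3, 11/5)
obs 3: x=1 → posterior Dirichlet(5, 13/2, 14/5, 10/3, 11/5)
obs 4: x=1 → posterior Dirichlet(5, 15/2, 14/5, 10/3, 11/5)
obs 5: x=4 → posterior Dirichlet(5, 15/2, 14/5, 10/3, 16/5)
obs 6: x=1 → posterior Dirichlet(5, 17/2, 14/5, 10/3, 16/5)
obs 7: x=1 → posterior Dirichlet(5, 19/2, 14/5, 10/3, 16/5)
obs 8: x=3 → posterior Dirichlet(5, 19/2, 14/5, 13/3, 16/5)
obs 9: x=2 → posterior Dirichlet(5, 19/2, 19/5, 13/3, 16/5)
obs 10: x=2 → posterior Dirichlet(5, 19/2, 24/5, 13/3, 16/5)
obs 11: x=4 → posterior Dirichlet(5, 19/2, 24/5, 13/3, 21/5)
obs 12: x=1 → posterior Dirichlet(5, 21/2, 24/5, 13/3, 21/5)
obs 13: x=0 → posterior Dirichlet(6, 21/2, 24/5, 13/3, 21/5)
obs 14: x=3 → posterior Dirichlet(6, 21/2, 24/5, 16/3, 21/5)

k = 11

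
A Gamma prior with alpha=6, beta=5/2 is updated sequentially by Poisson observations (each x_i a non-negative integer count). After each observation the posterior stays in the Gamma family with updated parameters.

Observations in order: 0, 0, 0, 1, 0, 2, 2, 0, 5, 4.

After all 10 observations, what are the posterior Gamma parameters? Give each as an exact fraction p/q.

obs 1: x=0 → posterior Gamma(6, 7/2)
obs 2: x=0 → posterior Gamma(6, 9/2)
obs 3: x=0 → posterior Gamma(6, 11/2)
obs 4: x=1 → posterior Gamma(7, 13/2)
obs 5: x=0 → posterior Gamma(7, 15/2)
obs 6: x=2 → posterior Gamma(9, 17/2)
obs 7: x=2 → posterior Gamma(11, 19/2)
obs 8: x=0 → posterior Gamma(11, 21/2)
obs 9: x=5 → posterior Gamma(16, 23/2)
obs 10: x=4 → posterior Gamma(20, 25/2)

alpha=20, beta=25/2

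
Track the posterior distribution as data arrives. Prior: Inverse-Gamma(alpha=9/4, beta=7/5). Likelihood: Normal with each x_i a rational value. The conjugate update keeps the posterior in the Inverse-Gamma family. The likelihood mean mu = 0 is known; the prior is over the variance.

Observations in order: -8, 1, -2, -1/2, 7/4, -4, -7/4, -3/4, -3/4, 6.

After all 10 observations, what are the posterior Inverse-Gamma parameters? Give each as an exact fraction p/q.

alpha=29/4, beta=1313/20

obs 1: x=-8 → posterior Inverse-Gamma(11/4, 167/5)
obs 2: x=1 → posterior Inverse-Gamma(13/4, 339/10)
obs 3: x=-2 → posterior Inverse-Gamma(15/4, 359/10)
obs 4: x=-1/2 → posterior Inverse-Gamma(17/4, 1441/40)
obs 5: x=7/4 → posterior Inverse-Gamma(19/4, 6009/160)
obs 6: x=-4 → posterior Inverse-Gamma(21/4, 7289/160)
obs 7: x=-7/4 → posterior Inverse-Gamma(23/4, 3767/80)
obs 8: x=-3/4 → posterior Inverse-Gamma(25/4, 7579/160)
obs 9: x=-3/4 → posterior Inverse-Gamma(27/4, 953/20)
obs 10: x=6 → posterior Inverse-Gamma(29/4, 1313/20)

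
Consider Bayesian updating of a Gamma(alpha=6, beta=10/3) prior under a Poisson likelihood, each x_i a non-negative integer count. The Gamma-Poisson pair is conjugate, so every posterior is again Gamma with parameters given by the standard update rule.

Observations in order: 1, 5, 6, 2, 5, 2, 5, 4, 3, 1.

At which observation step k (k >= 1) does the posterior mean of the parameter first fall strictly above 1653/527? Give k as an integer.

k = 8

obs 1: x=1 → posterior Gamma(7, 13/3)
obs 2: x=5 → posterior Gamma(12, 16/3)
obs 3: x=6 → posterior Gamma(18, 19/3)
obs 4: x=2 → posterior Gamma(20, 22/3)
obs 5: x=5 → posterior Gamma(25, 25/3)
obs 6: x=2 → posterior Gamma(27, 28/3)
obs 7: x=5 → posterior Gamma(32, 31/3)
obs 8: x=4 → posterior Gamma(36, 34/3)
obs 9: x=3 → posterior Gamma(39, 37/3)
obs 10: x=1 → posterior Gamma(40, 40/3)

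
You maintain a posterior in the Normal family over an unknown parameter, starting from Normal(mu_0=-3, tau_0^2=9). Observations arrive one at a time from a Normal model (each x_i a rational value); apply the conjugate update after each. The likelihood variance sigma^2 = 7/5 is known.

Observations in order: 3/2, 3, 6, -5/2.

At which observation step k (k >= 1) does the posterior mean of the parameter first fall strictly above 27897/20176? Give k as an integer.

obs 1: x=3/2 → posterior Normal(93/104, 63/52)
obs 2: x=3 → posterior Normal(363/194, 63/97)
obs 3: x=6 → posterior Normal(903/284, 63/142)
obs 4: x=-5/2 → posterior Normal(339/187, 63/187)

k = 2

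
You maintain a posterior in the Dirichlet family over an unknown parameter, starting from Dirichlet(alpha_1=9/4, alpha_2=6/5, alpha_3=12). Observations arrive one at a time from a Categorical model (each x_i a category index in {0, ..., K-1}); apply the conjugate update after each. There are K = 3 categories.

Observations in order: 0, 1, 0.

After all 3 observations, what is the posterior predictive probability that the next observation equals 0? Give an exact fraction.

obs 1: x=0 → posterior Dirichlet(13/4, 6/5, 12)
obs 2: x=1 → posterior Dirichlet(13/4, 11/5, 12)
obs 3: x=0 → posterior Dirichlet(17/4, 11/5, 12)

85/369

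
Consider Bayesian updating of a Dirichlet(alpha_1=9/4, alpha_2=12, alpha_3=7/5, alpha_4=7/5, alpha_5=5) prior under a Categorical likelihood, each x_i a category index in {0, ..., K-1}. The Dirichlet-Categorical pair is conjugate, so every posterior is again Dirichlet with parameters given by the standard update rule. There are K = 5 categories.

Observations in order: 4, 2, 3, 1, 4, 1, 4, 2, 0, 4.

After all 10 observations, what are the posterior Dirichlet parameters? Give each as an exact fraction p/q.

alpha_1=13/4, alpha_2=14, alpha_3=17/5, alpha_4=12/5, alpha_5=9

obs 1: x=4 → posterior Dirichlet(9/4, 12, 7/5, 7/5, 6)
obs 2: x=2 → posterior Dirichlet(9/4, 12, 12/5, 7/5, 6)
obs 3: x=3 → posterior Dirichlet(9/4, 12, 12/5, 12/5, 6)
obs 4: x=1 → posterior Dirichlet(9/4, 13, 12/5, 12/5, 6)
obs 5: x=4 → posterior Dirichlet(9/4, 13, 12/5, 12/5, 7)
obs 6: x=1 → posterior Dirichlet(9/4, 14, 12/5, 12/5, 7)
obs 7: x=4 → posterior Dirichlet(9/4, 14, 12/5, 12/5, 8)
obs 8: x=2 → posterior Dirichlet(9/4, 14, 17/5, 12/5, 8)
obs 9: x=0 → posterior Dirichlet(13/4, 14, 17/5, 12/5, 8)
obs 10: x=4 → posterior Dirichlet(13/4, 14, 17/5, 12/5, 9)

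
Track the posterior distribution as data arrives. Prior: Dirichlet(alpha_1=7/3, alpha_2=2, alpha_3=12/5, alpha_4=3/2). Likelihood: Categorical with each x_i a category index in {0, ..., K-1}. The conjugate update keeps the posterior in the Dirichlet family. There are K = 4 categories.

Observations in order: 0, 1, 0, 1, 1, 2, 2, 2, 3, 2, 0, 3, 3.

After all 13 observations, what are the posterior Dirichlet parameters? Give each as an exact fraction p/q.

obs 1: x=0 → posterior Dirichlet(10/3, 2, 12/5, 3/2)
obs 2: x=1 → posterior Dirichlet(10/3, 3, 12/5, 3/2)
obs 3: x=0 → posterior Dirichlet(13/3, 3, 12/5, 3/2)
obs 4: x=1 → posterior Dirichlet(13/3, 4, 12/5, 3/2)
obs 5: x=1 → posterior Dirichlet(13/3, 5, 12/5, 3/2)
obs 6: x=2 → posterior Dirichlet(13/3, 5, 17/5, 3/2)
obs 7: x=2 → posterior Dirichlet(13/3, 5, 22/5, 3/2)
obs 8: x=2 → posterior Dirichlet(13/3, 5, 27/5, 3/2)
obs 9: x=3 → posterior Dirichlet(13/3, 5, 27/5, 5/2)
obs 10: x=2 → posterior Dirichlet(13/3, 5, 32/5, 5/2)
obs 11: x=0 → posterior Dirichlet(16/3, 5, 32/5, 5/2)
obs 12: x=3 → posterior Dirichlet(16/3, 5, 32/5, 7/2)
obs 13: x=3 → posterior Dirichlet(16/3, 5, 32/5, 9/2)

alpha_1=16/3, alpha_2=5, alpha_3=32/5, alpha_4=9/2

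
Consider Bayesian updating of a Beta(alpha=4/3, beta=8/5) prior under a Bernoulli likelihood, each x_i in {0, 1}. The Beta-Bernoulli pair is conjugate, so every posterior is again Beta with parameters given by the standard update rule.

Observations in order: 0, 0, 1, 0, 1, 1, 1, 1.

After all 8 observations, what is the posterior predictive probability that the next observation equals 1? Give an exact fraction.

95/164

obs 1: x=0 → posterior Beta(4/3, 13/5)
obs 2: x=0 → posterior Beta(4/3, 18/5)
obs 3: x=1 → posterior Beta(7/3, 18/5)
obs 4: x=0 → posterior Beta(7/3, 23/5)
obs 5: x=1 → posterior Beta(10/3, 23/5)
obs 6: x=1 → posterior Beta(13/3, 23/5)
obs 7: x=1 → posterior Beta(16/3, 23/5)
obs 8: x=1 → posterior Beta(19/3, 23/5)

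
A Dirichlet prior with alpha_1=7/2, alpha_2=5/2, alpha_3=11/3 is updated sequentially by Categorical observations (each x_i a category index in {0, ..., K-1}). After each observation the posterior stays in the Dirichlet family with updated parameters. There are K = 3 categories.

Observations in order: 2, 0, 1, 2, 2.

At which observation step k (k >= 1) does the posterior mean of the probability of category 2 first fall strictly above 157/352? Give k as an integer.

obs 1: x=2 → posterior Dirichlet(7/2, 5/2, 14/3)
obs 2: x=0 → posterior Dirichlet(9/2, 5/2, 14/3)
obs 3: x=1 → posterior Dirichlet(9/2, 7/2, 14/3)
obs 4: x=2 → posterior Dirichlet(9/2, 7/2, 17/3)
obs 5: x=2 → posterior Dirichlet(9/2, 7/2, 20/3)

k = 5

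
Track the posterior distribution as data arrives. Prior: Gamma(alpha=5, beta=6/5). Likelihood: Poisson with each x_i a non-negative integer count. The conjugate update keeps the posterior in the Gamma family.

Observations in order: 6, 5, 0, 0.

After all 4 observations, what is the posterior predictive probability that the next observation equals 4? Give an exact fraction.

105642179673866447409807360000/671790528819082282036142601601

obs 1: x=6 → posterior Gamma(11, 11/5)
obs 2: x=5 → posterior Gamma(16, 16/5)
obs 3: x=0 → posterior Gamma(16, 21/5)
obs 4: x=0 → posterior Gamma(16, 26/5)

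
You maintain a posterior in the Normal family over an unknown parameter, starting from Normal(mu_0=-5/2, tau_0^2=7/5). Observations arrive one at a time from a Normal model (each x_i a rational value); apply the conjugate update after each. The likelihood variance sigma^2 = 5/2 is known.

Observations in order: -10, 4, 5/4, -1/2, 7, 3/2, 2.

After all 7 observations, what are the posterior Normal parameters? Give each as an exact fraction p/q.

obs 1: x=-10 → posterior Normal(-135/26, 35/39)
obs 2: x=4 → posterior Normal(-293/106, 35/53)
obs 3: x=5/4 → posterior Normal(-129/67, 35/67)
obs 4: x=-1/2 → posterior Normal(-136/81, 35/81)
obs 5: x=7 → posterior Normal(-2/5, 7/19)
obs 6: x=3/2 → posterior Normal(-17/109, 35/109)
obs 7: x=2 → posterior Normal(11/123, 35/123)

mu_0=11/123, tau_0^2=35/123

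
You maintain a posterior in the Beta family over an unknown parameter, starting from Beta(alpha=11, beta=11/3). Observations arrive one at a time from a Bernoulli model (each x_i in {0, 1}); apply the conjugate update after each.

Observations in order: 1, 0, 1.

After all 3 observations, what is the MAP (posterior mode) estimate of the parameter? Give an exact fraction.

36/47

obs 1: x=1 → posterior Beta(12, 11/3)
obs 2: x=0 → posterior Beta(12, 14/3)
obs 3: x=1 → posterior Beta(13, 14/3)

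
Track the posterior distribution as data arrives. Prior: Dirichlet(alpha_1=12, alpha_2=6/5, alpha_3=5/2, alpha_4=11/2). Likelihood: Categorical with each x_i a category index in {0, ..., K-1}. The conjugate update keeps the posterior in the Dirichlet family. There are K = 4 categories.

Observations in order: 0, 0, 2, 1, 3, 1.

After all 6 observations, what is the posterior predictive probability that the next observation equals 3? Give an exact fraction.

65/272

obs 1: x=0 → posterior Dirichlet(13, 6/5, 5/2, 11/2)
obs 2: x=0 → posterior Dirichlet(14, 6/5, 5/2, 11/2)
obs 3: x=2 → posterior Dirichlet(14, 6/5, 7/2, 11/2)
obs 4: x=1 → posterior Dirichlet(14, 11/5, 7/2, 11/2)
obs 5: x=3 → posterior Dirichlet(14, 11/5, 7/2, 13/2)
obs 6: x=1 → posterior Dirichlet(14, 16/5, 7/2, 13/2)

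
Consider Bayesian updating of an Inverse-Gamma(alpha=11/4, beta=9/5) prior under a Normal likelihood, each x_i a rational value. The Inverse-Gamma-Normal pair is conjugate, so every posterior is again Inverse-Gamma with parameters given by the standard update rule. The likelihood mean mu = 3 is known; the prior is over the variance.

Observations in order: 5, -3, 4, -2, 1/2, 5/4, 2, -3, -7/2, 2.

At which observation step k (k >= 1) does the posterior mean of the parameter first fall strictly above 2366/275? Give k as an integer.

obs 1: x=5 → posterior Inverse-Gamma(13/4, 19/5)
obs 2: x=-3 → posterior Inverse-Gamma(15/4, 109/5)
obs 3: x=4 → posterior Inverse-Gamma(17/4, 223/10)
obs 4: x=-2 → posterior Inverse-Gamma(19/4, 174/5)
obs 5: x=1/2 → posterior Inverse-Gamma(21/4, 1517/40)
obs 6: x=5/4 → posterior Inverse-Gamma(23/4, 6313/160)
obs 7: x=2 → posterior Inverse-Gamma(25/4, 6393/160)
obs 8: x=-3 → posterior Inverse-Gamma(27/4, 9273/160)
obs 9: x=-7/2 → posterior Inverse-Gamma(29/4, 12653/160)
obs 10: x=2 → posterior Inverse-Gamma(31/4, 12733/160)

k = 4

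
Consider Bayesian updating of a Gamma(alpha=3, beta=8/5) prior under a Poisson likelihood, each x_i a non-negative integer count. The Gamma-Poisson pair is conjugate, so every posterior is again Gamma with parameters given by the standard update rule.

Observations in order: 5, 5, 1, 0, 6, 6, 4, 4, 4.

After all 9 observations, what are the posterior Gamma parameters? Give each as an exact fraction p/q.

alpha=38, beta=53/5

obs 1: x=5 → posterior Gamma(8, 13/5)
obs 2: x=5 → posterior Gamma(13, 18/5)
obs 3: x=1 → posterior Gamma(14, 23/5)
obs 4: x=0 → posterior Gamma(14, 28/5)
obs 5: x=6 → posterior Gamma(20, 33/5)
obs 6: x=6 → posterior Gamma(26, 38/5)
obs 7: x=4 → posterior Gamma(30, 43/5)
obs 8: x=4 → posterior Gamma(34, 48/5)
obs 9: x=4 → posterior Gamma(38, 53/5)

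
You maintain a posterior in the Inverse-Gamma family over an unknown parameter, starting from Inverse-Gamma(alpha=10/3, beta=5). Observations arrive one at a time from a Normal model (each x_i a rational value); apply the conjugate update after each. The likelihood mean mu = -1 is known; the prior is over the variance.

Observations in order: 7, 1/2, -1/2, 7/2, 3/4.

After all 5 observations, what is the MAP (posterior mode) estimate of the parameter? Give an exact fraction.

obs 1: x=7 → posterior Inverse-Gamma(23/6, 37)
obs 2: x=1/2 → posterior Inverse-Gamma(13/3, 305/8)
obs 3: x=-1/2 → posterior Inverse-Gamma(29/6, 153/4)
obs 4: x=7/2 → posterior Inverse-Gamma(16/3, 387/8)
obs 5: x=3/4 → posterior Inverse-Gamma(35/6, 1597/32)

4791/656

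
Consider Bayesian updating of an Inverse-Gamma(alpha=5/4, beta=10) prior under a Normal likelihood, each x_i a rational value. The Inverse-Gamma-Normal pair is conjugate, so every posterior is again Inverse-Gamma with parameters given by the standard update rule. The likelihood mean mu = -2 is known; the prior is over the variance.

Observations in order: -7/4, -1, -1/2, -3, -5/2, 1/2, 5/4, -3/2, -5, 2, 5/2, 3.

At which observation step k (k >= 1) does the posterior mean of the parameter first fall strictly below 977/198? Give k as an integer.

obs 1: x=-7/4 → posterior Inverse-Gamma(7/4, 321/32)
obs 2: x=-1 → posterior Inverse-Gamma(9/4, 337/32)
obs 3: x=-1/2 → posterior Inverse-Gamma(11/4, 373/32)
obs 4: x=-3 → posterior Inverse-Gamma(13/4, 389/32)
obs 5: x=-5/2 → posterior Inverse-Gamma(15/4, 393/32)
obs 6: x=1/2 → posterior Inverse-Gamma(17/4, 493/32)
obs 7: x=5/4 → posterior Inverse-Gamma(19/4, 331/16)
obs 8: x=-3/2 → posterior Inverse-Gamma(21/4, 333/16)
obs 9: x=-5 → posterior Inverse-Gamma(23/4, 405/16)
obs 10: x=2 → posterior Inverse-Gamma(25/4, 533/16)
obs 11: x=5/2 → posterior Inverse-Gamma(27/4, 695/16)
obs 12: x=3 → posterior Inverse-Gamma(29/4, 895/16)

k = 5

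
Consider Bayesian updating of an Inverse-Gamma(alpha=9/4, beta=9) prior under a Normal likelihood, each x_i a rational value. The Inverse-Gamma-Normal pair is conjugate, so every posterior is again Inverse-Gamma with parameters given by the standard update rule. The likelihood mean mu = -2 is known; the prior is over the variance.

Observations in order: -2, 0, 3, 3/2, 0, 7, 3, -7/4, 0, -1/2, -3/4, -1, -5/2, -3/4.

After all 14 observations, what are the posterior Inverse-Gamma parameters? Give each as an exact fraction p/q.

alpha=37/4, beta=2879/32

obs 1: x=-2 → posterior Inverse-Gamma(11/4, 9)
obs 2: x=0 → posterior Inverse-Gamma(13/4, 11)
obs 3: x=3 → posterior Inverse-Gamma(15/4, 47/2)
obs 4: x=3/2 → posterior Inverse-Gamma(17/4, 237/8)
obs 5: x=0 → posterior Inverse-Gamma(19/4, 253/8)
obs 6: x=7 → posterior Inverse-Gamma(21/4, 577/8)
obs 7: x=3 → posterior Inverse-Gamma(23/4, 677/8)
obs 8: x=-7/4 → posterior Inverse-Gamma(25/4, 2709/32)
obs 9: x=0 → posterior Inverse-Gamma(27/4, 2773/32)
obs 10: x=-1/2 → posterior Inverse-Gamma(29/4, 2809/32)
obs 11: x=-3/4 → posterior Inverse-Gamma(31/4, 1417/16)
obs 12: x=-1 → posterior Inverse-Gamma(33/4, 1425/16)
obs 13: x=-5/2 → posterior Inverse-Gamma(35/4, 1427/16)
obs 14: x=-3/4 → posterior Inverse-Gamma(37/4, 2879/32)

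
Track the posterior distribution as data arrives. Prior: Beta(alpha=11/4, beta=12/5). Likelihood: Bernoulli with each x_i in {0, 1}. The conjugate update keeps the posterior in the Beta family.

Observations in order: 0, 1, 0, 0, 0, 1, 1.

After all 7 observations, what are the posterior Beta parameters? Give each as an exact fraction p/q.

alpha=23/4, beta=32/5

obs 1: x=0 → posterior Beta(11/4, 17/5)
obs 2: x=1 → posterior Beta(15/4, 17/5)
obs 3: x=0 → posterior Beta(15/4, 22/5)
obs 4: x=0 → posterior Beta(15/4, 27/5)
obs 5: x=0 → posterior Beta(15/4, 32/5)
obs 6: x=1 → posterior Beta(19/4, 32/5)
obs 7: x=1 → posterior Beta(23/4, 32/5)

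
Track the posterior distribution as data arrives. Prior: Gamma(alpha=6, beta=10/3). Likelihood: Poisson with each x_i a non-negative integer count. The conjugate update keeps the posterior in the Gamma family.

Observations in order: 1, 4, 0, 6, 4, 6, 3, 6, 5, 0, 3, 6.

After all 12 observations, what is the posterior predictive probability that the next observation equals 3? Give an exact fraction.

81968619703873798629694502948363474279394346017132663054311786156021104204278104535859200/380532926880843152923706465386871407580539099147930273794471851842901108534824949331057649

obs 1: x=1 → posterior Gamma(7, 13/3)
obs 2: x=4 → posterior Gamma(11, 16/3)
obs 3: x=0 → posterior Gamma(11, 19/3)
obs 4: x=6 → posterior Gamma(17, 22/3)
obs 5: x=4 → posterior Gamma(21, 25/3)
obs 6: x=6 → posterior Gamma(27, 28/3)
obs 7: x=3 → posterior Gamma(30, 31/3)
obs 8: x=6 → posterior Gamma(36, 34/3)
obs 9: x=5 → posterior Gamma(41, 37/3)
obs 10: x=0 → posterior Gamma(41, 40/3)
obs 11: x=3 → posterior Gamma(44, 43/3)
obs 12: x=6 → posterior Gamma(50, 46/3)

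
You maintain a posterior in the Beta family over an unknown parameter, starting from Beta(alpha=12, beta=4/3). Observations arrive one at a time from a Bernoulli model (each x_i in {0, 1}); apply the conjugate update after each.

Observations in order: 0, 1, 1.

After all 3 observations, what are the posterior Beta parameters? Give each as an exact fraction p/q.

alpha=14, beta=7/3

obs 1: x=0 → posterior Beta(12, 7/3)
obs 2: x=1 → posterior Beta(13, 7/3)
obs 3: x=1 → posterior Beta(14, 7/3)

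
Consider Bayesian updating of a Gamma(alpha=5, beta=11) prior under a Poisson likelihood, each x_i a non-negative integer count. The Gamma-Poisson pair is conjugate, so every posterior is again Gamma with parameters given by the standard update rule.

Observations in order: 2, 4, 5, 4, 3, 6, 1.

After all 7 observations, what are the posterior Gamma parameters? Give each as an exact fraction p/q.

alpha=30, beta=18

obs 1: x=2 → posterior Gamma(7, 12)
obs 2: x=4 → posterior Gamma(11, 13)
obs 3: x=5 → posterior Gamma(16, 14)
obs 4: x=4 → posterior Gamma(20, 15)
obs 5: x=3 → posterior Gamma(23, 16)
obs 6: x=6 → posterior Gamma(29, 17)
obs 7: x=1 → posterior Gamma(30, 18)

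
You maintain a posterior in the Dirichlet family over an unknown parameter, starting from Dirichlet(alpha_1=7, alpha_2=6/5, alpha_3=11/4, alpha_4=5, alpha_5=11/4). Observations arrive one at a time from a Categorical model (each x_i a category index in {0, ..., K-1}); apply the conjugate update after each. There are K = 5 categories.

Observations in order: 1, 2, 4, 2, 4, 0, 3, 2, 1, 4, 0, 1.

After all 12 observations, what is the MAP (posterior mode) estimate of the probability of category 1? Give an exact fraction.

32/257

obs 1: x=1 → posterior Dirichlet(7, 11/5, 11/4, 5, 11/4)
obs 2: x=2 → posterior Dirichlet(7, 11/5, 15/4, 5, 11/4)
obs 3: x=4 → posterior Dirichlet(7, 11/5, 15/4, 5, 15/4)
obs 4: x=2 → posterior Dirichlet(7, 11/5, 19/4, 5, 15/4)
obs 5: x=4 → posterior Dirichlet(7, 11/5, 19/4, 5, 19/4)
obs 6: x=0 → posterior Dirichlet(8, 11/5, 19/4, 5, 19/4)
obs 7: x=3 → posterior Dirichlet(8, 11/5, 19/4, 6, 19/4)
obs 8: x=2 → posterior Dirichlet(8, 11/5, 23/4, 6, 19/4)
obs 9: x=1 → posterior Dirichlet(8, 16/5, 23/4, 6, 19/4)
obs 10: x=4 → posterior Dirichlet(8, 16/5, 23/4, 6, 23/4)
obs 11: x=0 → posterior Dirichlet(9, 16/5, 23/4, 6, 23/4)
obs 12: x=1 → posterior Dirichlet(9, 21/5, 23/4, 6, 23/4)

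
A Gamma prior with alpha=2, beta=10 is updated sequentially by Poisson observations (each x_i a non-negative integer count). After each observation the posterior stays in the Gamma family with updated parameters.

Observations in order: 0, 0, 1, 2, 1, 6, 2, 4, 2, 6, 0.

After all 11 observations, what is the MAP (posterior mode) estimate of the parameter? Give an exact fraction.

obs 1: x=0 → posterior Gamma(2, 11)
obs 2: x=0 → posterior Gamma(2, 12)
obs 3: x=1 → posterior Gamma(3, 13)
obs 4: x=2 → posterior Gamma(5, 14)
obs 5: x=1 → posterior Gamma(6, 15)
obs 6: x=6 → posterior Gamma(12, 16)
obs 7: x=2 → posterior Gamma(14, 17)
obs 8: x=4 → posterior Gamma(18, 18)
obs 9: x=2 → posterior Gamma(20, 19)
obs 10: x=6 → posterior Gamma(26, 20)
obs 11: x=0 → posterior Gamma(26, 21)

25/21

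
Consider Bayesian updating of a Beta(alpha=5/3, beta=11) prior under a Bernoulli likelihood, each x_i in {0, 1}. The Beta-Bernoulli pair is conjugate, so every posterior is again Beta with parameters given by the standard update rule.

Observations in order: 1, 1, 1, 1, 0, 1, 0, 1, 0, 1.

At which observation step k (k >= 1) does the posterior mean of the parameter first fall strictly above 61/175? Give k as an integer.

obs 1: x=1 → posterior Beta(8/3, 11)
obs 2: x=1 → posterior Beta(11/3, 11)
obs 3: x=1 → posterior Beta(14/3, 11)
obs 4: x=1 → posterior Beta(17/3, 11)
obs 5: x=0 → posterior Beta(17/3, 12)
obs 6: x=1 → posterior Beta(20/3, 12)
obs 7: x=0 → posterior Beta(20/3, 13)
obs 8: x=1 → posterior Beta(23/3, 13)
obs 9: x=0 → posterior Beta(23/3, 14)
obs 10: x=1 → posterior Beta(26/3, 14)

k = 6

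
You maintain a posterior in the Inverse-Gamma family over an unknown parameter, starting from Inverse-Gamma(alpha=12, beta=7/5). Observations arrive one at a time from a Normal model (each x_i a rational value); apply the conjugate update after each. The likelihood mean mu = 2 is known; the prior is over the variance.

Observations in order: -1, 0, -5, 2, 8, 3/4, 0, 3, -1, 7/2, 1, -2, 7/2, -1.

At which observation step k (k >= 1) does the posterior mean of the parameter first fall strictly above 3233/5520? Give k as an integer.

k = 2

obs 1: x=-1 → posterior Inverse-Gamma(25/2, 59/10)
obs 2: x=0 → posterior Inverse-Gamma(13, 79/10)
obs 3: x=-5 → posterior Inverse-Gamma(27/2, 162/5)
obs 4: x=2 → posterior Inverse-Gamma(14, 162/5)
obs 5: x=8 → posterior Inverse-Gamma(29/2, 252/5)
obs 6: x=3/4 → posterior Inverse-Gamma(15, 8189/160)
obs 7: x=0 → posterior Inverse-Gamma(31/2, 8509/160)
obs 8: x=3 → posterior Inverse-Gamma(16, 8589/160)
obs 9: x=-1 → posterior Inverse-Gamma(33/2, 9309/160)
obs 10: x=7/2 → posterior Inverse-Gamma(17, 9489/160)
obs 11: x=1 → posterior Inverse-Gamma(35/2, 9569/160)
obs 12: x=-2 → posterior Inverse-Gamma(18, 10849/160)
obs 13: x=7/2 → posterior Inverse-Gamma(37/2, 11029/160)
obs 14: x=-1 → posterior Inverse-Gamma(19, 11749/160)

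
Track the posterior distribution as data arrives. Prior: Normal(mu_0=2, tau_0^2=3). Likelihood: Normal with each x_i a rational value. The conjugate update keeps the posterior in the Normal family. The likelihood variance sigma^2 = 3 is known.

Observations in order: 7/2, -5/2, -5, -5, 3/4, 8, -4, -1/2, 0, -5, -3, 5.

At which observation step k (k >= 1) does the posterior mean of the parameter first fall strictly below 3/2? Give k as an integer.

k = 2

obs 1: x=7/2 → posterior Normal(11/4, 3/2)
obs 2: x=-5/2 → posterior Normal(1, 1)
obs 3: x=-5 → posterior Normal(-1/2, 3/4)
obs 4: x=-5 → posterior Normal(-7/5, 3/5)
obs 5: x=3/4 → posterior Normal(-25/24, 1/2)
obs 6: x=8 → posterior Normal(1/4, 3/7)
obs 7: x=-4 → posterior Normal(-9/32, 3/8)
obs 8: x=-1/2 → posterior Normal(-11/36, 1/3)
obs 9: x=0 → posterior Normal(-11/40, 3/10)
obs 10: x=-5 → posterior Normal(-31/44, 3/11)
obs 11: x=-3 → posterior Normal(-43/48, 1/4)
obs 12: x=5 → posterior Normal(-23/52, 3/13)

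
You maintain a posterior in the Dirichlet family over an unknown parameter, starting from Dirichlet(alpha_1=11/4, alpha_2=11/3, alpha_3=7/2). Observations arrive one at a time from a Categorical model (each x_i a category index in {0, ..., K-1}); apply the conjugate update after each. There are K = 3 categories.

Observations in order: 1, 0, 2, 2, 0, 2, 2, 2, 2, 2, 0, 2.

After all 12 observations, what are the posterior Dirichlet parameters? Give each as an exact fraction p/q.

obs 1: x=1 → posterior Dirichlet(11/4, 14/3, 7/2)
obs 2: x=0 → posterior Dirichlet(15/4, 14/3, 7/2)
obs 3: x=2 → posterior Dirichlet(15/4, 14/3, 9/2)
obs 4: x=2 → posterior Dirichlet(15/4, 14/3, 11/2)
obs 5: x=0 → posterior Dirichlet(19/4, 14/3, 11/2)
obs 6: x=2 → posterior Dirichlet(19/4, 14/3, 13/2)
obs 7: x=2 → posterior Dirichlet(19/4, 14/3, 15/2)
obs 8: x=2 → posterior Dirichlet(19/4, 14/3, 17/2)
obs 9: x=2 → posterior Dirichlet(19/4, 14/3, 19/2)
obs 10: x=2 → posterior Dirichlet(19/4, 14/3, 21/2)
obs 11: x=0 → posterior Dirichlet(23/4, 14/3, 21/2)
obs 12: x=2 → posterior Dirichlet(23/4, 14/3, 23/2)

alpha_1=23/4, alpha_2=14/3, alpha_3=23/2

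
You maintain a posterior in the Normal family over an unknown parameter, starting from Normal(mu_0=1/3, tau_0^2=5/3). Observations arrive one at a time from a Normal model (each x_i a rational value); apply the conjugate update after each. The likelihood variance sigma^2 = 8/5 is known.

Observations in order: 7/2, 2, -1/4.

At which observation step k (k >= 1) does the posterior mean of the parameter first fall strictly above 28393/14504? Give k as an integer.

k = 2

obs 1: x=7/2 → posterior Normal(191/98, 40/49)
obs 2: x=2 → posterior Normal(291/148, 20/37)
obs 3: x=-1/4 → posterior Normal(557/396, 40/99)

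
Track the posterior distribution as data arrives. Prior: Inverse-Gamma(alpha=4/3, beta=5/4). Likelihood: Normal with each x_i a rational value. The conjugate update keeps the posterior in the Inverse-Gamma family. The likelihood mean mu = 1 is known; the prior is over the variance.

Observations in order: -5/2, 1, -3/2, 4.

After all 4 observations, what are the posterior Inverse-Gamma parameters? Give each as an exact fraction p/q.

alpha=10/3, beta=15

obs 1: x=-5/2 → posterior Inverse-Gamma(11/6, 59/8)
obs 2: x=1 → posterior Inverse-Gamma(7/3, 59/8)
obs 3: x=-3/2 → posterior Inverse-Gamma(17/6, 21/2)
obs 4: x=4 → posterior Inverse-Gamma(10/3, 15)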